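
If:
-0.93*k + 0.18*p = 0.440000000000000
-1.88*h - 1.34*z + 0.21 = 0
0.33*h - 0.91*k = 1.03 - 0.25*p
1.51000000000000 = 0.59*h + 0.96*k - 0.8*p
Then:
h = 2.08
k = -0.70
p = -1.20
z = -2.77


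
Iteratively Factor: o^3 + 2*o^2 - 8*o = (o - 2)*(o^2 + 4*o) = o*(o - 2)*(o + 4)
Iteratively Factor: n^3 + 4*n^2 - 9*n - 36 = (n + 4)*(n^2 - 9) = (n + 3)*(n + 4)*(n - 3)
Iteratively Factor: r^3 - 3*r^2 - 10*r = (r + 2)*(r^2 - 5*r) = (r - 5)*(r + 2)*(r)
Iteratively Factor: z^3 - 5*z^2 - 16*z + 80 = (z + 4)*(z^2 - 9*z + 20) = (z - 4)*(z + 4)*(z - 5)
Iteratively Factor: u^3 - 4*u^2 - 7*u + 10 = (u + 2)*(u^2 - 6*u + 5) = (u - 1)*(u + 2)*(u - 5)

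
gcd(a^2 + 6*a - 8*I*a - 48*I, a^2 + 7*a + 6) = a + 6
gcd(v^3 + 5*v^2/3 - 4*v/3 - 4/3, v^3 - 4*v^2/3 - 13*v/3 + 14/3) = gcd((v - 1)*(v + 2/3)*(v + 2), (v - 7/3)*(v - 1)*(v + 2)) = v^2 + v - 2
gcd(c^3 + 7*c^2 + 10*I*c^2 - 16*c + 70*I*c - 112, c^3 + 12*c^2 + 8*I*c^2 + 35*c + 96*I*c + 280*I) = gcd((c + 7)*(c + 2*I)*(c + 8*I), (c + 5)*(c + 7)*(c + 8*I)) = c^2 + c*(7 + 8*I) + 56*I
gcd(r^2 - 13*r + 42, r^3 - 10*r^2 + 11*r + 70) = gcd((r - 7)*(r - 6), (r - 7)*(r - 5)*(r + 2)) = r - 7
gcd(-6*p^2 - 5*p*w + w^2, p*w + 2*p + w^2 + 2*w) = p + w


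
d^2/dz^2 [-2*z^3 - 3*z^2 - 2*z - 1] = -12*z - 6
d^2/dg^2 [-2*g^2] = -4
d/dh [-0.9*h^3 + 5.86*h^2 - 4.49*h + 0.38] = -2.7*h^2 + 11.72*h - 4.49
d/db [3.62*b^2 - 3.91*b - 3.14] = 7.24*b - 3.91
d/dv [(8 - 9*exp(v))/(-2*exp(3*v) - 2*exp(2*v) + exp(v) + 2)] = (-36*exp(3*v) + 30*exp(2*v) + 32*exp(v) - 26)*exp(v)/(4*exp(6*v) + 8*exp(5*v) - 12*exp(3*v) - 7*exp(2*v) + 4*exp(v) + 4)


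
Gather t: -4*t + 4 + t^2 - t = t^2 - 5*t + 4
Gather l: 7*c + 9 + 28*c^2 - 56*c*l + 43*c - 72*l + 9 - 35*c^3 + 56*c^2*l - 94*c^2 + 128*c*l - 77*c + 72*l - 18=-35*c^3 - 66*c^2 - 27*c + l*(56*c^2 + 72*c)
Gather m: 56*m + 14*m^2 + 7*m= 14*m^2 + 63*m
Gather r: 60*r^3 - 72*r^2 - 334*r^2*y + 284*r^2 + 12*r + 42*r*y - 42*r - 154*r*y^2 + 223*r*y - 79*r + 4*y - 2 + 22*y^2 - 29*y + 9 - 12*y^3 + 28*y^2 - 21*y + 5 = 60*r^3 + r^2*(212 - 334*y) + r*(-154*y^2 + 265*y - 109) - 12*y^3 + 50*y^2 - 46*y + 12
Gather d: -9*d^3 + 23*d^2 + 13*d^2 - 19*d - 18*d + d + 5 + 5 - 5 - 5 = -9*d^3 + 36*d^2 - 36*d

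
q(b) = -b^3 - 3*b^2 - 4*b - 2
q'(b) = -3*b^2 - 6*b - 4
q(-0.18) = -1.37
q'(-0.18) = -3.02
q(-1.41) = 0.48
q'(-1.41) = -1.50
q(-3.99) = 29.72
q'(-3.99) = -27.82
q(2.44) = -44.15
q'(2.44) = -36.50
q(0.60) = -5.70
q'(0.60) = -8.68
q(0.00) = -2.00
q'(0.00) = -4.00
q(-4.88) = 62.29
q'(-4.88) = -46.16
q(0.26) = -3.26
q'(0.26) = -5.76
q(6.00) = -350.00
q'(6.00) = -148.00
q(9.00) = -1010.00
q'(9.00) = -301.00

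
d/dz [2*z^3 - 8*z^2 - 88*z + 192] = 6*z^2 - 16*z - 88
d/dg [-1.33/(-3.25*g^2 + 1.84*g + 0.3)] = (2.4472 - 8.645*g)/(-3.25*g^2 + 1.84*g + 0.3)^2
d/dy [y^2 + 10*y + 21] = 2*y + 10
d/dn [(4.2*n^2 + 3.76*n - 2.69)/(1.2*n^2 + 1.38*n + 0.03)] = (1.284*n^2 + 6.708*n + 3.825)/(1.44*n^4 + 3.312*n^3 + 1.9764*n^2 + 0.0828*n + 0.0009)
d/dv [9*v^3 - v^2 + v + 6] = 27*v^2 - 2*v + 1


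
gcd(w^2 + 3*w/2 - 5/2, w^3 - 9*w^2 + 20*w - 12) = w - 1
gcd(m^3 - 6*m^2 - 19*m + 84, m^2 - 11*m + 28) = m - 7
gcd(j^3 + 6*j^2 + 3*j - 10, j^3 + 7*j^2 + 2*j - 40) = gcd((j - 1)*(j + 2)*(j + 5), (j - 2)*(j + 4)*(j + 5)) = j + 5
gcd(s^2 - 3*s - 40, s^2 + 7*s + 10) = s + 5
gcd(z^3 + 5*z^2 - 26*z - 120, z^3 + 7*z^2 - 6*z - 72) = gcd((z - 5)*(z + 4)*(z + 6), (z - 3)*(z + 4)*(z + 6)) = z^2 + 10*z + 24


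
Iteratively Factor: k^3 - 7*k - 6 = (k - 3)*(k^2 + 3*k + 2) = (k - 3)*(k + 1)*(k + 2)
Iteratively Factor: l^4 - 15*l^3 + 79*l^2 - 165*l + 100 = (l - 5)*(l^3 - 10*l^2 + 29*l - 20) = (l - 5)^2*(l^2 - 5*l + 4) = (l - 5)^2*(l - 4)*(l - 1)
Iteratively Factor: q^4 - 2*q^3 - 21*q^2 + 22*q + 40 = (q + 4)*(q^3 - 6*q^2 + 3*q + 10) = (q - 2)*(q + 4)*(q^2 - 4*q - 5) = (q - 2)*(q + 1)*(q + 4)*(q - 5)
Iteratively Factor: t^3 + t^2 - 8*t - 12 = (t + 2)*(t^2 - t - 6) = (t - 3)*(t + 2)*(t + 2)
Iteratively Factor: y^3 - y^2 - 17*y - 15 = (y + 3)*(y^2 - 4*y - 5) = (y + 1)*(y + 3)*(y - 5)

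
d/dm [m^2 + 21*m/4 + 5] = 2*m + 21/4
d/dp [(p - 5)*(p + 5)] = 2*p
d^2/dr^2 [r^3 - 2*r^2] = 6*r - 4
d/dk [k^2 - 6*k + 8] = 2*k - 6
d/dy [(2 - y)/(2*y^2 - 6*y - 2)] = (-y^2 + 3*y + (y - 2)*(2*y - 3) + 1)/(2*(-y^2 + 3*y + 1)^2)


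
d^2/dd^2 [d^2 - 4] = 2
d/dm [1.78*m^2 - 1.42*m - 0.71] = 3.56*m - 1.42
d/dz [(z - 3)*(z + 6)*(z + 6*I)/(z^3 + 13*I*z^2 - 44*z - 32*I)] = (z^4*(-3 + 7*I) + z^3*(-52 - 36*I) + z^2*(102 + 198*I) + z*(-2424 - 192*I) + 576 - 4176*I)/(z^6 + 26*I*z^5 - 257*z^4 - 1208*I*z^3 + 2768*z^2 + 2816*I*z - 1024)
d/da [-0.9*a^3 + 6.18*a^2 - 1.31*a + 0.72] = -2.7*a^2 + 12.36*a - 1.31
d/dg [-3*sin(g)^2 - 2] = -3*sin(2*g)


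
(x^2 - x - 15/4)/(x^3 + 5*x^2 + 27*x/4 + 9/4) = (2*x - 5)/(2*x^2 + 7*x + 3)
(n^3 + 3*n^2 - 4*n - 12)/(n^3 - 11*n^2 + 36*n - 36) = (n^2 + 5*n + 6)/(n^2 - 9*n + 18)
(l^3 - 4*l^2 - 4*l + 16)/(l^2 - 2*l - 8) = l - 2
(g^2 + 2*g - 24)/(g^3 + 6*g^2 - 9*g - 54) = (g - 4)/(g^2 - 9)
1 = 1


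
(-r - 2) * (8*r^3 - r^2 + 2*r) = -8*r^4 - 15*r^3 - 4*r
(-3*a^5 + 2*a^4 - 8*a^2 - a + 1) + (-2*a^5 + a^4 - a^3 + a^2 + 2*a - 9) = -5*a^5 + 3*a^4 - a^3 - 7*a^2 + a - 8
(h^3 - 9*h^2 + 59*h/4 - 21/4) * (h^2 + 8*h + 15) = h^5 - h^4 - 169*h^3/4 - 89*h^2/4 + 717*h/4 - 315/4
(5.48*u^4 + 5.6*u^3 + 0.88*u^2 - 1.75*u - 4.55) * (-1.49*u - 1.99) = -8.1652*u^5 - 19.2492*u^4 - 12.4552*u^3 + 0.8563*u^2 + 10.262*u + 9.0545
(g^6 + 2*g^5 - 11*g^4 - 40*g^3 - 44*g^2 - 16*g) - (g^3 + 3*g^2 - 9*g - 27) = g^6 + 2*g^5 - 11*g^4 - 41*g^3 - 47*g^2 - 7*g + 27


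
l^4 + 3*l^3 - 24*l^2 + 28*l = l*(l - 2)^2*(l + 7)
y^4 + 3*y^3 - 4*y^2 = y^2*(y - 1)*(y + 4)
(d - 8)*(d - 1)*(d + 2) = d^3 - 7*d^2 - 10*d + 16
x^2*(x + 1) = x^3 + x^2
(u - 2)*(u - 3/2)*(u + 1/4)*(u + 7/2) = u^4 + u^3/4 - 37*u^2/4 + 131*u/16 + 21/8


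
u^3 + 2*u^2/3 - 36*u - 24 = (u - 6)*(u + 2/3)*(u + 6)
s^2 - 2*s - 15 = (s - 5)*(s + 3)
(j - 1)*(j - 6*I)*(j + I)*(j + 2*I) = j^4 - j^3 - 3*I*j^3 + 16*j^2 + 3*I*j^2 - 16*j + 12*I*j - 12*I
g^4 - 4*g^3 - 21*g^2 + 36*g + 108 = (g - 6)*(g - 3)*(g + 2)*(g + 3)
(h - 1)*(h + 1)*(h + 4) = h^3 + 4*h^2 - h - 4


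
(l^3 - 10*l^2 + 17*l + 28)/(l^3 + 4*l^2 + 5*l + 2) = (l^2 - 11*l + 28)/(l^2 + 3*l + 2)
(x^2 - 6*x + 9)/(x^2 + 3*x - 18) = (x - 3)/(x + 6)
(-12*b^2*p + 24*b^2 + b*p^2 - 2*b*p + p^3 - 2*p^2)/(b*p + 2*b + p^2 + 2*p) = (-12*b^2*p + 24*b^2 + b*p^2 - 2*b*p + p^3 - 2*p^2)/(b*p + 2*b + p^2 + 2*p)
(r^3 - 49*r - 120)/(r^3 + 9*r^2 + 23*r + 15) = (r - 8)/(r + 1)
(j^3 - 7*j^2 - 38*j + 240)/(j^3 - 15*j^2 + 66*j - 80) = (j + 6)/(j - 2)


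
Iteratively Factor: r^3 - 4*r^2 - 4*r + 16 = (r - 2)*(r^2 - 2*r - 8) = (r - 4)*(r - 2)*(r + 2)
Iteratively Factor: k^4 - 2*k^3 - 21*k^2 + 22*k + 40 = (k + 1)*(k^3 - 3*k^2 - 18*k + 40) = (k - 5)*(k + 1)*(k^2 + 2*k - 8) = (k - 5)*(k + 1)*(k + 4)*(k - 2)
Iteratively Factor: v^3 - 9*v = (v + 3)*(v^2 - 3*v) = v*(v + 3)*(v - 3)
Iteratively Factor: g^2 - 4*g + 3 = (g - 3)*(g - 1)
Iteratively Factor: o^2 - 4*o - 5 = (o - 5)*(o + 1)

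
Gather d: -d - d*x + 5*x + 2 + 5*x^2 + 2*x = d*(-x - 1) + 5*x^2 + 7*x + 2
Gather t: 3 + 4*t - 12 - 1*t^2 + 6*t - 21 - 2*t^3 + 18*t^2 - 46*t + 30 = -2*t^3 + 17*t^2 - 36*t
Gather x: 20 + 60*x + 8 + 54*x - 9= 114*x + 19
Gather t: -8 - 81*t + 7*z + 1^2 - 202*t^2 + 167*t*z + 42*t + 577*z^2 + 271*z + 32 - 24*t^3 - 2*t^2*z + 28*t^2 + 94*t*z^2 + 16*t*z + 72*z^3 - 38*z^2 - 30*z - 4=-24*t^3 + t^2*(-2*z - 174) + t*(94*z^2 + 183*z - 39) + 72*z^3 + 539*z^2 + 248*z + 21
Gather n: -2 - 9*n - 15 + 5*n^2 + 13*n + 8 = 5*n^2 + 4*n - 9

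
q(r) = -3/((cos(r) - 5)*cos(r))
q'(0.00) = 0.00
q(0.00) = 0.75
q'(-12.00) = 0.43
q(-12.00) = 0.86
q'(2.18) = 1.49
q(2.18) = -0.94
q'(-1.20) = -4.23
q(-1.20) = 1.79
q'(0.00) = 0.00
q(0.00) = 0.75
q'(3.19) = -0.03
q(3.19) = -0.50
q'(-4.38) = 5.31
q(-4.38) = -1.73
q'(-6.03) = 0.15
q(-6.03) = 0.77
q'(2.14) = 1.72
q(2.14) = -1.00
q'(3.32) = -0.11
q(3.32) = -0.51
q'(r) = -3*sin(r)/((cos(r) - 5)*cos(r)^2) - 3*sin(r)/((cos(r) - 5)^2*cos(r)) = 3*(5 - 2*cos(r))*sin(r)/((cos(r) - 5)^2*cos(r)^2)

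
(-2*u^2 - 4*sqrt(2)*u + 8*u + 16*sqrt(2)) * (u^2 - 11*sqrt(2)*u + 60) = -2*u^4 + 8*u^3 + 18*sqrt(2)*u^3 - 72*sqrt(2)*u^2 - 32*u^2 - 240*sqrt(2)*u + 128*u + 960*sqrt(2)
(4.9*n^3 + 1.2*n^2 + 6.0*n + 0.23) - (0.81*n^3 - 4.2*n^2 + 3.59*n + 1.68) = 4.09*n^3 + 5.4*n^2 + 2.41*n - 1.45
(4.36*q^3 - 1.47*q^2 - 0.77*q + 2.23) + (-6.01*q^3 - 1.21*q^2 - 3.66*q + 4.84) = -1.65*q^3 - 2.68*q^2 - 4.43*q + 7.07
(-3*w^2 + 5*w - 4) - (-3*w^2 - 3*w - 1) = 8*w - 3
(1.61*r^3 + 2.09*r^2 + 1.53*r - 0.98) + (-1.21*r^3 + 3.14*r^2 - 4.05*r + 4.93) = 0.4*r^3 + 5.23*r^2 - 2.52*r + 3.95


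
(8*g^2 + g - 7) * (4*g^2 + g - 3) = 32*g^4 + 12*g^3 - 51*g^2 - 10*g + 21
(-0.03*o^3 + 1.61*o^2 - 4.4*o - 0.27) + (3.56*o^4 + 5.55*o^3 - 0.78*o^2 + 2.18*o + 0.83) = 3.56*o^4 + 5.52*o^3 + 0.83*o^2 - 2.22*o + 0.56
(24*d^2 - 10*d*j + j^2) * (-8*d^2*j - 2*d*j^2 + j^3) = -192*d^4*j + 32*d^3*j^2 + 36*d^2*j^3 - 12*d*j^4 + j^5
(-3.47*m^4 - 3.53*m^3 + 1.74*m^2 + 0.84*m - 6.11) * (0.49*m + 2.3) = -1.7003*m^5 - 9.7107*m^4 - 7.2664*m^3 + 4.4136*m^2 - 1.0619*m - 14.053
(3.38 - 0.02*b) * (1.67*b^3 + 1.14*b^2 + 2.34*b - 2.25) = -0.0334*b^4 + 5.6218*b^3 + 3.8064*b^2 + 7.9542*b - 7.605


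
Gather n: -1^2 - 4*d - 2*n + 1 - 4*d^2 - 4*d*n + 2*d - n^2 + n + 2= -4*d^2 - 2*d - n^2 + n*(-4*d - 1) + 2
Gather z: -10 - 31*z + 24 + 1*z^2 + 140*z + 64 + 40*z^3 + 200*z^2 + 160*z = 40*z^3 + 201*z^2 + 269*z + 78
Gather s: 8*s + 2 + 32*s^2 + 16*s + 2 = 32*s^2 + 24*s + 4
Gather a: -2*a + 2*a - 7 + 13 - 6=0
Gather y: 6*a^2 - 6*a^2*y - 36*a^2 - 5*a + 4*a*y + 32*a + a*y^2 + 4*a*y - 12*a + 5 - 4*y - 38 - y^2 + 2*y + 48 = -30*a^2 + 15*a + y^2*(a - 1) + y*(-6*a^2 + 8*a - 2) + 15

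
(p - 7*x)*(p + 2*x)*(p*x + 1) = p^3*x - 5*p^2*x^2 + p^2 - 14*p*x^3 - 5*p*x - 14*x^2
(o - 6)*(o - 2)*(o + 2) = o^3 - 6*o^2 - 4*o + 24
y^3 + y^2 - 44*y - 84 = (y - 7)*(y + 2)*(y + 6)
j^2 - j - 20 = (j - 5)*(j + 4)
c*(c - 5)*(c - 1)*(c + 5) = c^4 - c^3 - 25*c^2 + 25*c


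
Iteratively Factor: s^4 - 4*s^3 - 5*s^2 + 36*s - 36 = (s - 2)*(s^3 - 2*s^2 - 9*s + 18) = (s - 2)*(s + 3)*(s^2 - 5*s + 6) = (s - 2)^2*(s + 3)*(s - 3)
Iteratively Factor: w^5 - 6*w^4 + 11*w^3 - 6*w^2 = (w)*(w^4 - 6*w^3 + 11*w^2 - 6*w) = w*(w - 1)*(w^3 - 5*w^2 + 6*w) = w^2*(w - 1)*(w^2 - 5*w + 6) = w^2*(w - 3)*(w - 1)*(w - 2)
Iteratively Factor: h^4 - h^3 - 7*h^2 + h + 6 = (h - 3)*(h^3 + 2*h^2 - h - 2) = (h - 3)*(h + 1)*(h^2 + h - 2) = (h - 3)*(h - 1)*(h + 1)*(h + 2)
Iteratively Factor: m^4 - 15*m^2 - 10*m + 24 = (m - 4)*(m^3 + 4*m^2 + m - 6) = (m - 4)*(m - 1)*(m^2 + 5*m + 6) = (m - 4)*(m - 1)*(m + 2)*(m + 3)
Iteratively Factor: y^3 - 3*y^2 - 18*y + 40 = (y - 5)*(y^2 + 2*y - 8) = (y - 5)*(y - 2)*(y + 4)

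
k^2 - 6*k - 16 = (k - 8)*(k + 2)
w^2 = w^2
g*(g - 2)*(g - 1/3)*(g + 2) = g^4 - g^3/3 - 4*g^2 + 4*g/3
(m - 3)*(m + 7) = m^2 + 4*m - 21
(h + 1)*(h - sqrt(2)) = h^2 - sqrt(2)*h + h - sqrt(2)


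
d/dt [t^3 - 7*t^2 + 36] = t*(3*t - 14)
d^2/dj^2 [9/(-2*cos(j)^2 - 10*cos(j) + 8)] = 9*(4*sin(j)^4 - 43*sin(j)^2 + 5*cos(j)/4 + 15*cos(3*j)/4 - 19)/(2*(-sin(j)^2 + 5*cos(j) - 3)^3)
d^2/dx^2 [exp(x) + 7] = exp(x)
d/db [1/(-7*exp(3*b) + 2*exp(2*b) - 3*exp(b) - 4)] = (21*exp(2*b) - 4*exp(b) + 3)*exp(b)/(7*exp(3*b) - 2*exp(2*b) + 3*exp(b) + 4)^2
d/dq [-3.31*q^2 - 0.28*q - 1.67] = -6.62*q - 0.28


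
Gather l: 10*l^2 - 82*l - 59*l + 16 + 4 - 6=10*l^2 - 141*l + 14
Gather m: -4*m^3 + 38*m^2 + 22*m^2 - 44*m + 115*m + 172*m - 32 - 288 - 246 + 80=-4*m^3 + 60*m^2 + 243*m - 486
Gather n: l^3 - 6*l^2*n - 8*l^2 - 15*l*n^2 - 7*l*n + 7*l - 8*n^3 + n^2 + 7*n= l^3 - 8*l^2 + 7*l - 8*n^3 + n^2*(1 - 15*l) + n*(-6*l^2 - 7*l + 7)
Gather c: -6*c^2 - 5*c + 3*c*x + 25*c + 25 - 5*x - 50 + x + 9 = -6*c^2 + c*(3*x + 20) - 4*x - 16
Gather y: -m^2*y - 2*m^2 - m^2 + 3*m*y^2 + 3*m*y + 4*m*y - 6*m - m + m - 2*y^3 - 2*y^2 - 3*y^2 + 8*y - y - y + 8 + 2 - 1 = -3*m^2 - 6*m - 2*y^3 + y^2*(3*m - 5) + y*(-m^2 + 7*m + 6) + 9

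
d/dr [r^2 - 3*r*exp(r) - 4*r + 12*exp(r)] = -3*r*exp(r) + 2*r + 9*exp(r) - 4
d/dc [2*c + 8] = 2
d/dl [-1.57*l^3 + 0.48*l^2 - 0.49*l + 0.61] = -4.71*l^2 + 0.96*l - 0.49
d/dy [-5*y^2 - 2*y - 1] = -10*y - 2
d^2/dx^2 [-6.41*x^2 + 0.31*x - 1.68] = -12.8200000000000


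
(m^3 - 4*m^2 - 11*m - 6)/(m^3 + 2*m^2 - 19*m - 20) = (m^2 - 5*m - 6)/(m^2 + m - 20)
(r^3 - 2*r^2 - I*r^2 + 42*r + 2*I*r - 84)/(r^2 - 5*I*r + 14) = (r^2 + r*(-2 + 6*I) - 12*I)/(r + 2*I)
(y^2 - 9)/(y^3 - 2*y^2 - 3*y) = (y + 3)/(y*(y + 1))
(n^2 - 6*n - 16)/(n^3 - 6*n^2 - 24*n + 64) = (n + 2)/(n^2 + 2*n - 8)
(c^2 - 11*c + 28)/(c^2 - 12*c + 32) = (c - 7)/(c - 8)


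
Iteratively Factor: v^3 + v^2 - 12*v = (v)*(v^2 + v - 12) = v*(v + 4)*(v - 3)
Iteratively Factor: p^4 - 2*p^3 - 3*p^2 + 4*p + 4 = (p - 2)*(p^3 - 3*p - 2) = (p - 2)^2*(p^2 + 2*p + 1) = (p - 2)^2*(p + 1)*(p + 1)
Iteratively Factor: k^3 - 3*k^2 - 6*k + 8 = (k + 2)*(k^2 - 5*k + 4) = (k - 4)*(k + 2)*(k - 1)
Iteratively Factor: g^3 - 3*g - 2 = (g - 2)*(g^2 + 2*g + 1) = (g - 2)*(g + 1)*(g + 1)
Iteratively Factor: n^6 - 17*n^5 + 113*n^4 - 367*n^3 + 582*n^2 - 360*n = (n - 5)*(n^5 - 12*n^4 + 53*n^3 - 102*n^2 + 72*n) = (n - 5)*(n - 4)*(n^4 - 8*n^3 + 21*n^2 - 18*n) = (n - 5)*(n - 4)*(n - 2)*(n^3 - 6*n^2 + 9*n) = n*(n - 5)*(n - 4)*(n - 2)*(n^2 - 6*n + 9) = n*(n - 5)*(n - 4)*(n - 3)*(n - 2)*(n - 3)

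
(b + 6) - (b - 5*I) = 6 + 5*I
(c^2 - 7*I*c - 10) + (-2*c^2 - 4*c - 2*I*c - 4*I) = -c^2 - 4*c - 9*I*c - 10 - 4*I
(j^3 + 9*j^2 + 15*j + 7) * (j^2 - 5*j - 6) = j^5 + 4*j^4 - 36*j^3 - 122*j^2 - 125*j - 42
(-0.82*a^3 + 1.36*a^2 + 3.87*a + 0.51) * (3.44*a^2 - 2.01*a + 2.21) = -2.8208*a^5 + 6.3266*a^4 + 8.767*a^3 - 3.0187*a^2 + 7.5276*a + 1.1271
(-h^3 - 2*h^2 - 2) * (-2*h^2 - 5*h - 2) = 2*h^5 + 9*h^4 + 12*h^3 + 8*h^2 + 10*h + 4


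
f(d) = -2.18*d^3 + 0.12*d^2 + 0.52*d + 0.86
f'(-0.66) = -2.49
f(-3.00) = 59.24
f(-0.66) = 1.20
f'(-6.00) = -236.36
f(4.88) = -247.09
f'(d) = -6.54*d^2 + 0.24*d + 0.52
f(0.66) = 0.63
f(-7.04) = 763.78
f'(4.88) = -154.05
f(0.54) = 0.83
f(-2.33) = 27.88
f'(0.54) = -1.26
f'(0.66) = -2.17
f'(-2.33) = -35.54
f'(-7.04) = -325.30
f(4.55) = -199.64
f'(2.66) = -45.12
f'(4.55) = -133.78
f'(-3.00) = -59.06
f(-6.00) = 472.94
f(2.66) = -37.94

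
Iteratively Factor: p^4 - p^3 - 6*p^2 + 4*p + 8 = (p - 2)*(p^3 + p^2 - 4*p - 4) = (p - 2)*(p + 1)*(p^2 - 4) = (p - 2)*(p + 1)*(p + 2)*(p - 2)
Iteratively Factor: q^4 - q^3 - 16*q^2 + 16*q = (q - 1)*(q^3 - 16*q) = (q - 1)*(q + 4)*(q^2 - 4*q) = q*(q - 1)*(q + 4)*(q - 4)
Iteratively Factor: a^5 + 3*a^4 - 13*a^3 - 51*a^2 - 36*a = (a + 1)*(a^4 + 2*a^3 - 15*a^2 - 36*a) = a*(a + 1)*(a^3 + 2*a^2 - 15*a - 36) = a*(a + 1)*(a + 3)*(a^2 - a - 12) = a*(a + 1)*(a + 3)^2*(a - 4)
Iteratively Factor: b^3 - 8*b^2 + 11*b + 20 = (b - 4)*(b^2 - 4*b - 5) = (b - 5)*(b - 4)*(b + 1)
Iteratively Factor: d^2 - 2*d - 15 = (d - 5)*(d + 3)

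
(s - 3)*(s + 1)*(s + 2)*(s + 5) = s^4 + 5*s^3 - 7*s^2 - 41*s - 30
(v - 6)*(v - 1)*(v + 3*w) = v^3 + 3*v^2*w - 7*v^2 - 21*v*w + 6*v + 18*w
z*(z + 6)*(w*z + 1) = w*z^3 + 6*w*z^2 + z^2 + 6*z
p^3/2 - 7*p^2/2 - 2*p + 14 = (p/2 + 1)*(p - 7)*(p - 2)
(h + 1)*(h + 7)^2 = h^3 + 15*h^2 + 63*h + 49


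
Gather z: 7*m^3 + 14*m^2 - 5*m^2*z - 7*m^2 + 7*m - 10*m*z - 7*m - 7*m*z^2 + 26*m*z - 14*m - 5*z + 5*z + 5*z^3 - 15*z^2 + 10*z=7*m^3 + 7*m^2 - 14*m + 5*z^3 + z^2*(-7*m - 15) + z*(-5*m^2 + 16*m + 10)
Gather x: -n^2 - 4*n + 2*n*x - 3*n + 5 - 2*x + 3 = -n^2 - 7*n + x*(2*n - 2) + 8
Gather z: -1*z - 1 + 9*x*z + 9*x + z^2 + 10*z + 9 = 9*x + z^2 + z*(9*x + 9) + 8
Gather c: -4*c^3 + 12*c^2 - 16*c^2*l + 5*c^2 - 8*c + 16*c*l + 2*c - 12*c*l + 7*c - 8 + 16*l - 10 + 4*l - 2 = -4*c^3 + c^2*(17 - 16*l) + c*(4*l + 1) + 20*l - 20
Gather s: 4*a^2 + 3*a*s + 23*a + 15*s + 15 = 4*a^2 + 23*a + s*(3*a + 15) + 15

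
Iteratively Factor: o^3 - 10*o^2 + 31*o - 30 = (o - 2)*(o^2 - 8*o + 15) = (o - 3)*(o - 2)*(o - 5)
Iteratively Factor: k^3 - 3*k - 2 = (k + 1)*(k^2 - k - 2) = (k + 1)^2*(k - 2)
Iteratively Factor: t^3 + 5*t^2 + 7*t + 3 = (t + 1)*(t^2 + 4*t + 3) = (t + 1)*(t + 3)*(t + 1)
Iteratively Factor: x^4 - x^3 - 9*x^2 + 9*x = (x)*(x^3 - x^2 - 9*x + 9) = x*(x - 1)*(x^2 - 9) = x*(x - 3)*(x - 1)*(x + 3)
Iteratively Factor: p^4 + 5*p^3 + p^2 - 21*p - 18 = (p + 3)*(p^3 + 2*p^2 - 5*p - 6) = (p + 3)^2*(p^2 - p - 2) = (p - 2)*(p + 3)^2*(p + 1)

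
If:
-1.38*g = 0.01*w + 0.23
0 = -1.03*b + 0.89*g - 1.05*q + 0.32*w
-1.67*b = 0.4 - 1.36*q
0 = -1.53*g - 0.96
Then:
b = 8.40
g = -0.63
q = 10.61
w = 63.59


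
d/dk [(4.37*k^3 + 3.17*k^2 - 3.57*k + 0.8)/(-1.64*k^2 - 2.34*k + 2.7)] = (-7.1668*k^4 - 20.4516*k^3 + 22.1244*k^2 + 19.742*k - 7.767)/(2.6896*k^4 + 7.6752*k^3 - 3.3804*k^2 - 12.636*k + 7.29)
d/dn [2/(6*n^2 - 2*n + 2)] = (1 - 6*n)/(3*n^2 - n + 1)^2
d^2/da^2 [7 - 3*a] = 0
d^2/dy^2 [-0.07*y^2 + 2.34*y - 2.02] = -0.140000000000000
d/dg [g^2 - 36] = 2*g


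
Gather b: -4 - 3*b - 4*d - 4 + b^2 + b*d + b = b^2 + b*(d - 2) - 4*d - 8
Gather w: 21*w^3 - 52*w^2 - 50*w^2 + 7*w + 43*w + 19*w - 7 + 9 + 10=21*w^3 - 102*w^2 + 69*w + 12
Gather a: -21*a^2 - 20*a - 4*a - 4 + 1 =-21*a^2 - 24*a - 3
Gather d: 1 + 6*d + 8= 6*d + 9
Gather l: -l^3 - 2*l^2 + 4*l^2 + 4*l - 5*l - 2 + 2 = -l^3 + 2*l^2 - l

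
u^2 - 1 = (u - 1)*(u + 1)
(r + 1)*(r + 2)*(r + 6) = r^3 + 9*r^2 + 20*r + 12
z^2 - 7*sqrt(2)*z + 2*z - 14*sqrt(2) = (z + 2)*(z - 7*sqrt(2))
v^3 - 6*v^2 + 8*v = v*(v - 4)*(v - 2)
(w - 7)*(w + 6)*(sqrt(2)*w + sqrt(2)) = sqrt(2)*w^3 - 43*sqrt(2)*w - 42*sqrt(2)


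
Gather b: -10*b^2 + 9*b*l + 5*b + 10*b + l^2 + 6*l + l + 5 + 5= -10*b^2 + b*(9*l + 15) + l^2 + 7*l + 10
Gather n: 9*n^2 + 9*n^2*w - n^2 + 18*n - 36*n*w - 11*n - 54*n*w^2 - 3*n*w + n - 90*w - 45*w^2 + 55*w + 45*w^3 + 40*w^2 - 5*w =n^2*(9*w + 8) + n*(-54*w^2 - 39*w + 8) + 45*w^3 - 5*w^2 - 40*w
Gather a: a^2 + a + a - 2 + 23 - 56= a^2 + 2*a - 35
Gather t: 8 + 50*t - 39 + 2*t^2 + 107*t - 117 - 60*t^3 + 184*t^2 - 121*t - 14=-60*t^3 + 186*t^2 + 36*t - 162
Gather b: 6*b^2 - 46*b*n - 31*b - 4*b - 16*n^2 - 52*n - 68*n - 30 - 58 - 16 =6*b^2 + b*(-46*n - 35) - 16*n^2 - 120*n - 104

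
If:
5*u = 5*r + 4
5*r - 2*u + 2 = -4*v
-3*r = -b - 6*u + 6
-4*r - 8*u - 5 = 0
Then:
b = 81/20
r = -19/20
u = -3/20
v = 49/80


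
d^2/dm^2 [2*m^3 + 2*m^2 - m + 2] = 12*m + 4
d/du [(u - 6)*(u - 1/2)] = 2*u - 13/2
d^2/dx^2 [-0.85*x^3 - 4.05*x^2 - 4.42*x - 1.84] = -5.1*x - 8.1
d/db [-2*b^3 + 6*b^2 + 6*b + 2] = -6*b^2 + 12*b + 6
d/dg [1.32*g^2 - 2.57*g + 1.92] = 2.64*g - 2.57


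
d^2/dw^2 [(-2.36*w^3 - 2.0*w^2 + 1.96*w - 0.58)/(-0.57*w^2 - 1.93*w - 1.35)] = (8.27548*w^3 + 28.790532*w^2 + 38.684268*w + 20.931824)/(0.185193*w^6 + 1.881171*w^5 + 7.685424*w^4 + 16.099867*w^3 + 18.20232*w^2 + 10.552275*w + 2.460375)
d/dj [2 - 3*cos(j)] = 3*sin(j)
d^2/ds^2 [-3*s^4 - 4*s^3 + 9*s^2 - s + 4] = -36*s^2 - 24*s + 18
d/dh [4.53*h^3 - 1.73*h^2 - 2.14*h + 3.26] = 13.59*h^2 - 3.46*h - 2.14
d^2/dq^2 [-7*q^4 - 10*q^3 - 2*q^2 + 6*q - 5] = -84*q^2 - 60*q - 4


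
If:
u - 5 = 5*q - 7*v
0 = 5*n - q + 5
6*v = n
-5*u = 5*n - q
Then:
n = -174/143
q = -155/143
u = 1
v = -29/143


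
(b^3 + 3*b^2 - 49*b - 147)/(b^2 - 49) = b + 3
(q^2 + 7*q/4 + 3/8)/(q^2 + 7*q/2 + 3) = (q + 1/4)/(q + 2)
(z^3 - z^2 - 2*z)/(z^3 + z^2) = (z - 2)/z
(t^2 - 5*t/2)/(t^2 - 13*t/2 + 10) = t/(t - 4)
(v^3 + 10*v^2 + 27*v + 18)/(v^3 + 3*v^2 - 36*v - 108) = (v + 1)/(v - 6)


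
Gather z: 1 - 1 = 0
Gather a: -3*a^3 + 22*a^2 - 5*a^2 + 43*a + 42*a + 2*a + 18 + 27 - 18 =-3*a^3 + 17*a^2 + 87*a + 27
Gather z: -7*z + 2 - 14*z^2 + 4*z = -14*z^2 - 3*z + 2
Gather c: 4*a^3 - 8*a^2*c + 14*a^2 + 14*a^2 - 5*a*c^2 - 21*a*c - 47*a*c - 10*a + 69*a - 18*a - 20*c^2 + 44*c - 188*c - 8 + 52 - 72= 4*a^3 + 28*a^2 + 41*a + c^2*(-5*a - 20) + c*(-8*a^2 - 68*a - 144) - 28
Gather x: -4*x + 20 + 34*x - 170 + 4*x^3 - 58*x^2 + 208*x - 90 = 4*x^3 - 58*x^2 + 238*x - 240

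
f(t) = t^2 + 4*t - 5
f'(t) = 2*t + 4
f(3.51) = 21.36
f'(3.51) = 11.02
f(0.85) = -0.88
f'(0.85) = 5.70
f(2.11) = 7.89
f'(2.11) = 8.22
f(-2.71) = -8.50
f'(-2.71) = -1.42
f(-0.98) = -7.96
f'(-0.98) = 2.04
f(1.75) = 5.06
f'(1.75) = 7.50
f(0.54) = -2.55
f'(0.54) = 5.08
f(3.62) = 22.58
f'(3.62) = 11.24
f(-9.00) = 40.00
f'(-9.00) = -14.00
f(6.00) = 55.00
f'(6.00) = 16.00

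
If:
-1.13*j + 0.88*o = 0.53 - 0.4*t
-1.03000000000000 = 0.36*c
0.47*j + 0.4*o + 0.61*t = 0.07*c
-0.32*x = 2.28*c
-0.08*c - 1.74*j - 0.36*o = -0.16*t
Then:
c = -2.86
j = -0.11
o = 0.82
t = -0.78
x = 20.39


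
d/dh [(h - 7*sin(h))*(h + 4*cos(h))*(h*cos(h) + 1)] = -(h - 7*sin(h))*(h + 4*cos(h))*(h*sin(h) - cos(h)) - (h - 7*sin(h))*(h*cos(h) + 1)*(4*sin(h) - 1) - (h + 4*cos(h))*(h*cos(h) + 1)*(7*cos(h) - 1)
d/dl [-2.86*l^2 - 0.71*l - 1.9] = -5.72*l - 0.71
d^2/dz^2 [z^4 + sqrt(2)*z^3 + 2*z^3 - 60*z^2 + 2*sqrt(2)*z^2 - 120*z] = 12*z^2 + 6*sqrt(2)*z + 12*z - 120 + 4*sqrt(2)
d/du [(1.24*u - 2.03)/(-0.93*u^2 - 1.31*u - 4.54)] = (1.1532*u^2 - 3.7758*u - 8.2889)/(0.8649*u^4 + 2.4366*u^3 + 10.1605*u^2 + 11.8948*u + 20.6116)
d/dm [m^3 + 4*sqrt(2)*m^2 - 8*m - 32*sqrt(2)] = 3*m^2 + 8*sqrt(2)*m - 8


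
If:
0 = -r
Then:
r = 0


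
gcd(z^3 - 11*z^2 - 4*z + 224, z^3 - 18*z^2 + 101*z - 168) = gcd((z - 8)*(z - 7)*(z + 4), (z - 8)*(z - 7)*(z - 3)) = z^2 - 15*z + 56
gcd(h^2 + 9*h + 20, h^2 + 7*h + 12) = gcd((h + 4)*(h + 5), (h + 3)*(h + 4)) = h + 4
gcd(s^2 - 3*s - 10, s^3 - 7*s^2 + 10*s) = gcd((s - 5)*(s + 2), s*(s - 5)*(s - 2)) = s - 5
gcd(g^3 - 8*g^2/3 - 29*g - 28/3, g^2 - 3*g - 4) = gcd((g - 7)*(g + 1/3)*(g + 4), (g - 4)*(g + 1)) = 1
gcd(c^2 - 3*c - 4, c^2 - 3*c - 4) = c^2 - 3*c - 4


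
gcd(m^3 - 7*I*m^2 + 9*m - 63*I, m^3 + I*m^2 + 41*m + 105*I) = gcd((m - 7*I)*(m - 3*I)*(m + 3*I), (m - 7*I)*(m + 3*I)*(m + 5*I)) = m^2 - 4*I*m + 21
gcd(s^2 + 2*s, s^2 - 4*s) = s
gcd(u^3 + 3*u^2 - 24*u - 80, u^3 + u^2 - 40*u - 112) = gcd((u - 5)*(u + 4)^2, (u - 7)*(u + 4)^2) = u^2 + 8*u + 16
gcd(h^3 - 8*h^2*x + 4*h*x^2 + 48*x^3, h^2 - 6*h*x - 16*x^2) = h + 2*x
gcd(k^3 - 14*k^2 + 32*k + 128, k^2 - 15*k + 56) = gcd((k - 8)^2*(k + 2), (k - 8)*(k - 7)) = k - 8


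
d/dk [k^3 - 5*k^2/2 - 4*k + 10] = 3*k^2 - 5*k - 4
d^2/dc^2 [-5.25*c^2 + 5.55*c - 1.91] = -10.5000000000000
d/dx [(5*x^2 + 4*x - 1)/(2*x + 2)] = 5/2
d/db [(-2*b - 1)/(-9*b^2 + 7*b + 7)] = (18*b^2 - 14*b - (2*b + 1)*(18*b - 7) - 14)/(-9*b^2 + 7*b + 7)^2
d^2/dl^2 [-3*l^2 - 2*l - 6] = -6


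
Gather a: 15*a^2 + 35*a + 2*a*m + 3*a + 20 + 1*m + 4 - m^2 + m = 15*a^2 + a*(2*m + 38) - m^2 + 2*m + 24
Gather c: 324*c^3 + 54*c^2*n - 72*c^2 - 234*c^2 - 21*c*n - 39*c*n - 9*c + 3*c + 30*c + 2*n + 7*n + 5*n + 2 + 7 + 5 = 324*c^3 + c^2*(54*n - 306) + c*(24 - 60*n) + 14*n + 14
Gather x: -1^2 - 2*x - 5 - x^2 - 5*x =-x^2 - 7*x - 6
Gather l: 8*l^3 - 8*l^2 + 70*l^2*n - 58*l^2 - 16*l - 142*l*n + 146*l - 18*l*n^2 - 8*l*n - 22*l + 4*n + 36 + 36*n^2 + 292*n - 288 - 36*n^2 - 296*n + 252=8*l^3 + l^2*(70*n - 66) + l*(-18*n^2 - 150*n + 108)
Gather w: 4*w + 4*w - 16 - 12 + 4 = 8*w - 24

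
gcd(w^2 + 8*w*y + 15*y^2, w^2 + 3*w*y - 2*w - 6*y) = w + 3*y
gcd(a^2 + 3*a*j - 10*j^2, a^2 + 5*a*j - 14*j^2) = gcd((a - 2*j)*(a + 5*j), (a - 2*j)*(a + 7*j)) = a - 2*j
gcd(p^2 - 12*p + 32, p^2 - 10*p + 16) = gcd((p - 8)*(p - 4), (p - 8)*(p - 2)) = p - 8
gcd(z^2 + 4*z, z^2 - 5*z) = z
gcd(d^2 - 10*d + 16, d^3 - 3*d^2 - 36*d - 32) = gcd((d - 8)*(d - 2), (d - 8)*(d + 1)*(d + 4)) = d - 8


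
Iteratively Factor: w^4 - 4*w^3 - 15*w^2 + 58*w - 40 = (w - 5)*(w^3 + w^2 - 10*w + 8) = (w - 5)*(w - 2)*(w^2 + 3*w - 4) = (w - 5)*(w - 2)*(w + 4)*(w - 1)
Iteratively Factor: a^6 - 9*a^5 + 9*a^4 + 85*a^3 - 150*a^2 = (a + 3)*(a^5 - 12*a^4 + 45*a^3 - 50*a^2) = (a - 5)*(a + 3)*(a^4 - 7*a^3 + 10*a^2) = a*(a - 5)*(a + 3)*(a^3 - 7*a^2 + 10*a) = a*(a - 5)*(a - 2)*(a + 3)*(a^2 - 5*a) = a*(a - 5)^2*(a - 2)*(a + 3)*(a)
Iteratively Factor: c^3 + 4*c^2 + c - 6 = (c + 3)*(c^2 + c - 2) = (c + 2)*(c + 3)*(c - 1)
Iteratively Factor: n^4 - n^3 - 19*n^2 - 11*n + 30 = (n - 5)*(n^3 + 4*n^2 + n - 6) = (n - 5)*(n + 3)*(n^2 + n - 2) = (n - 5)*(n - 1)*(n + 3)*(n + 2)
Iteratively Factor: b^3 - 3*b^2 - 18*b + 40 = (b + 4)*(b^2 - 7*b + 10) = (b - 5)*(b + 4)*(b - 2)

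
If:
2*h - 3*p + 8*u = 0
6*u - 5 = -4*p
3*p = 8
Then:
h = 70/9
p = 8/3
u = -17/18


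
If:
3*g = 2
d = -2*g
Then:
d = -4/3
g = 2/3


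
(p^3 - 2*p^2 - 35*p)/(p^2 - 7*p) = p + 5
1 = 1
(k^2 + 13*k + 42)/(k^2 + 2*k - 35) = (k + 6)/(k - 5)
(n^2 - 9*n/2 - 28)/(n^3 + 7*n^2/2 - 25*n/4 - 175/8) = 4*(n - 8)/(4*n^2 - 25)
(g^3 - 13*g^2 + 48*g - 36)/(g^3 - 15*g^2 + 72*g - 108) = (g - 1)/(g - 3)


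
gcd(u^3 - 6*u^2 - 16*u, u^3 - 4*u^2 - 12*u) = u^2 + 2*u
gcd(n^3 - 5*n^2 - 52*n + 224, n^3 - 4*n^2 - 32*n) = n - 8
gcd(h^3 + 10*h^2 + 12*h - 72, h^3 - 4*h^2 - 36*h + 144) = h + 6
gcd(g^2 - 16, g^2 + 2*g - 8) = g + 4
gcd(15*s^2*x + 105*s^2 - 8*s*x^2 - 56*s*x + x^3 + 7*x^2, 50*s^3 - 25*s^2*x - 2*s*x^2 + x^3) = -5*s + x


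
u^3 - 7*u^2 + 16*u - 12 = (u - 3)*(u - 2)^2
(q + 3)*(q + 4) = q^2 + 7*q + 12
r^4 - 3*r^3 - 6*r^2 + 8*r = r*(r - 4)*(r - 1)*(r + 2)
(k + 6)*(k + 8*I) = k^2 + 6*k + 8*I*k + 48*I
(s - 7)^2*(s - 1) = s^3 - 15*s^2 + 63*s - 49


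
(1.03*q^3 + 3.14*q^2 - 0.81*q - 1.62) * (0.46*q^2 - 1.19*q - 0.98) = 0.4738*q^5 + 0.2187*q^4 - 5.1186*q^3 - 2.8585*q^2 + 2.7216*q + 1.5876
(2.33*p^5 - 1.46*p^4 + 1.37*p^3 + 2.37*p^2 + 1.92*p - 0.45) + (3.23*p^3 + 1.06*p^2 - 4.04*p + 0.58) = 2.33*p^5 - 1.46*p^4 + 4.6*p^3 + 3.43*p^2 - 2.12*p + 0.13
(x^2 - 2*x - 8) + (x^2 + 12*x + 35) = 2*x^2 + 10*x + 27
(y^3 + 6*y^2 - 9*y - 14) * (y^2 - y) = y^5 + 5*y^4 - 15*y^3 - 5*y^2 + 14*y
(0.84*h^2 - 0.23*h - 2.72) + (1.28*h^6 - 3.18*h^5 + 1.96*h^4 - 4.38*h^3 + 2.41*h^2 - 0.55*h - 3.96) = 1.28*h^6 - 3.18*h^5 + 1.96*h^4 - 4.38*h^3 + 3.25*h^2 - 0.78*h - 6.68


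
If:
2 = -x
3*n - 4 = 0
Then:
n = 4/3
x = -2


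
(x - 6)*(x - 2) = x^2 - 8*x + 12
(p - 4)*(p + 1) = p^2 - 3*p - 4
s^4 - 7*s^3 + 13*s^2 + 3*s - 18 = (s - 3)^2*(s - 2)*(s + 1)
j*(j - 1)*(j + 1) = j^3 - j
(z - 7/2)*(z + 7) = z^2 + 7*z/2 - 49/2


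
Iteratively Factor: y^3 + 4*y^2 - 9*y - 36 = (y + 4)*(y^2 - 9) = (y + 3)*(y + 4)*(y - 3)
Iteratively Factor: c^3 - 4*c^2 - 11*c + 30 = (c - 5)*(c^2 + c - 6) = (c - 5)*(c - 2)*(c + 3)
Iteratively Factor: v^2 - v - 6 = (v + 2)*(v - 3)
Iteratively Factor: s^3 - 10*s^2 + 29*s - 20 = (s - 1)*(s^2 - 9*s + 20) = (s - 4)*(s - 1)*(s - 5)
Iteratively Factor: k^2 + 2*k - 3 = (k + 3)*(k - 1)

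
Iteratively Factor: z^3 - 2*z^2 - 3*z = (z)*(z^2 - 2*z - 3) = z*(z - 3)*(z + 1)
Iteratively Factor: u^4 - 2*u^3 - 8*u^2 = (u - 4)*(u^3 + 2*u^2) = (u - 4)*(u + 2)*(u^2) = u*(u - 4)*(u + 2)*(u)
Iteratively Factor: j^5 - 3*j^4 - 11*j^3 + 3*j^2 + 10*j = (j - 1)*(j^4 - 2*j^3 - 13*j^2 - 10*j) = j*(j - 1)*(j^3 - 2*j^2 - 13*j - 10) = j*(j - 5)*(j - 1)*(j^2 + 3*j + 2) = j*(j - 5)*(j - 1)*(j + 1)*(j + 2)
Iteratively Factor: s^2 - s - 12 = (s - 4)*(s + 3)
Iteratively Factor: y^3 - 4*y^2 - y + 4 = (y - 4)*(y^2 - 1) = (y - 4)*(y - 1)*(y + 1)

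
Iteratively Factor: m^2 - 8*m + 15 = (m - 5)*(m - 3)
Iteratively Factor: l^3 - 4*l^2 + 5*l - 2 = (l - 1)*(l^2 - 3*l + 2) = (l - 1)^2*(l - 2)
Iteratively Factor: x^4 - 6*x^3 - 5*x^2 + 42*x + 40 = (x + 2)*(x^3 - 8*x^2 + 11*x + 20) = (x - 5)*(x + 2)*(x^2 - 3*x - 4) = (x - 5)*(x - 4)*(x + 2)*(x + 1)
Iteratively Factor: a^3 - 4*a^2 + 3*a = (a)*(a^2 - 4*a + 3) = a*(a - 1)*(a - 3)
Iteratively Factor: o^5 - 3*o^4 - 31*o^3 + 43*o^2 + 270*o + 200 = (o - 5)*(o^4 + 2*o^3 - 21*o^2 - 62*o - 40) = (o - 5)*(o + 4)*(o^3 - 2*o^2 - 13*o - 10) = (o - 5)*(o + 1)*(o + 4)*(o^2 - 3*o - 10) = (o - 5)^2*(o + 1)*(o + 4)*(o + 2)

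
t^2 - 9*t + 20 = (t - 5)*(t - 4)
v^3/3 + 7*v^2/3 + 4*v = v*(v/3 + 1)*(v + 4)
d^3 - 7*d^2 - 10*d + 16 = (d - 8)*(d - 1)*(d + 2)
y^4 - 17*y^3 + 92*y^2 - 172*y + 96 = (y - 8)*(y - 6)*(y - 2)*(y - 1)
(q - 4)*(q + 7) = q^2 + 3*q - 28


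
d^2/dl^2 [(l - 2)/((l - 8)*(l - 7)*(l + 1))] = 2*(3*l^5 - 54*l^4 + 379*l^3 - 1758*l^2 + 6132*l - 7226)/(l^9 - 42*l^8 + 711*l^7 - 6020*l^6 + 24447*l^5 - 23898*l^4 - 114535*l^3 + 150696*l^2 + 385728*l + 175616)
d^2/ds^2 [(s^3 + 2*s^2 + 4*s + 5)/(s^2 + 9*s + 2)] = 2*(65*s^3 + 57*s^2 + 123*s + 331)/(s^6 + 27*s^5 + 249*s^4 + 837*s^3 + 498*s^2 + 108*s + 8)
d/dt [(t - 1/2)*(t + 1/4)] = 2*t - 1/4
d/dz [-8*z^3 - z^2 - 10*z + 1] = -24*z^2 - 2*z - 10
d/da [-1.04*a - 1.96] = -1.04000000000000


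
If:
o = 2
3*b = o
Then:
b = 2/3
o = 2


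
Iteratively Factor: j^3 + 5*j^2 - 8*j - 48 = (j - 3)*(j^2 + 8*j + 16) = (j - 3)*(j + 4)*(j + 4)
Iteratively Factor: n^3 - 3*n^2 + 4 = (n - 2)*(n^2 - n - 2) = (n - 2)^2*(n + 1)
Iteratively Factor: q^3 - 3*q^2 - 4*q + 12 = (q - 2)*(q^2 - q - 6) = (q - 3)*(q - 2)*(q + 2)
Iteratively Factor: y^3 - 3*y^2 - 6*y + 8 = (y - 1)*(y^2 - 2*y - 8) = (y - 4)*(y - 1)*(y + 2)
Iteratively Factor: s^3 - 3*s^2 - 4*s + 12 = (s - 3)*(s^2 - 4) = (s - 3)*(s - 2)*(s + 2)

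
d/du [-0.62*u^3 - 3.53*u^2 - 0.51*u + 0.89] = -1.86*u^2 - 7.06*u - 0.51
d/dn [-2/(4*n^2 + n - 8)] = 2*(8*n + 1)/(4*n^2 + n - 8)^2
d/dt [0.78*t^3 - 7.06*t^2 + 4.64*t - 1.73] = 2.34*t^2 - 14.12*t + 4.64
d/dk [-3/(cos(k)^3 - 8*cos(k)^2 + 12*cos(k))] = 3*(-3*sin(k) - 12*sin(k)/cos(k)^2 + 16*tan(k))/((cos(k) - 6)^2*(cos(k) - 2)^2)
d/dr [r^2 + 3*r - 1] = 2*r + 3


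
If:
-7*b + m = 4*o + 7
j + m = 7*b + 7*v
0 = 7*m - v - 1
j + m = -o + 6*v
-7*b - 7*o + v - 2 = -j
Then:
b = 93/109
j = -1360/109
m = -26/109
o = -360/109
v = -291/109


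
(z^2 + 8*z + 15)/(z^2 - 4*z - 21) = (z + 5)/(z - 7)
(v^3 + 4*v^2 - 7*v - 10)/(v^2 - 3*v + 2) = (v^2 + 6*v + 5)/(v - 1)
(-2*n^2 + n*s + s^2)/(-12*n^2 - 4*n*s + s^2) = (-n + s)/(-6*n + s)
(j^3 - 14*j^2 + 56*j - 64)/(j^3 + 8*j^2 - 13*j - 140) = (j^2 - 10*j + 16)/(j^2 + 12*j + 35)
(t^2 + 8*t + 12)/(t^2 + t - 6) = (t^2 + 8*t + 12)/(t^2 + t - 6)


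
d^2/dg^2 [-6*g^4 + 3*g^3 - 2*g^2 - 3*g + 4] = -72*g^2 + 18*g - 4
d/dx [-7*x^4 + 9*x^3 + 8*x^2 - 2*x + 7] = -28*x^3 + 27*x^2 + 16*x - 2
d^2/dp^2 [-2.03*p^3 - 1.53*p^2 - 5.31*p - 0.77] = -12.18*p - 3.06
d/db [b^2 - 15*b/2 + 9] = 2*b - 15/2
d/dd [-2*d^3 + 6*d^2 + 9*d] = -6*d^2 + 12*d + 9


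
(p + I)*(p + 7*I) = p^2 + 8*I*p - 7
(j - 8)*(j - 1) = j^2 - 9*j + 8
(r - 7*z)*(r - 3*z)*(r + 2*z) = r^3 - 8*r^2*z + r*z^2 + 42*z^3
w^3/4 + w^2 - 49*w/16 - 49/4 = (w/4 + 1)*(w - 7/2)*(w + 7/2)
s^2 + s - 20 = (s - 4)*(s + 5)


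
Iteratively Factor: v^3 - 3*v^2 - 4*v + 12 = (v + 2)*(v^2 - 5*v + 6) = (v - 3)*(v + 2)*(v - 2)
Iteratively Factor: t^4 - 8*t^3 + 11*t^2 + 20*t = (t)*(t^3 - 8*t^2 + 11*t + 20) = t*(t - 4)*(t^2 - 4*t - 5) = t*(t - 5)*(t - 4)*(t + 1)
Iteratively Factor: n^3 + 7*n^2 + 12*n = (n + 3)*(n^2 + 4*n) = (n + 3)*(n + 4)*(n)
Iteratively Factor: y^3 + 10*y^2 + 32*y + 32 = (y + 4)*(y^2 + 6*y + 8) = (y + 2)*(y + 4)*(y + 4)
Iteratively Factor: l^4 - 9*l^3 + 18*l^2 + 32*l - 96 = (l - 4)*(l^3 - 5*l^2 - 2*l + 24) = (l - 4)*(l + 2)*(l^2 - 7*l + 12) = (l - 4)*(l - 3)*(l + 2)*(l - 4)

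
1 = 1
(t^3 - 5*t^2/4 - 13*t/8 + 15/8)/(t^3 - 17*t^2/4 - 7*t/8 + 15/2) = (t - 1)/(t - 4)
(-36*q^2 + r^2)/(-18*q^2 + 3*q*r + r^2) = (6*q - r)/(3*q - r)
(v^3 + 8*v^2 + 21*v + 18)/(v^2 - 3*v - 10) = (v^2 + 6*v + 9)/(v - 5)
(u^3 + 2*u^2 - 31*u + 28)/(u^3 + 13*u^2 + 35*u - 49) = (u - 4)/(u + 7)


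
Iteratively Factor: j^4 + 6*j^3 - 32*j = (j - 2)*(j^3 + 8*j^2 + 16*j) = (j - 2)*(j + 4)*(j^2 + 4*j) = (j - 2)*(j + 4)^2*(j)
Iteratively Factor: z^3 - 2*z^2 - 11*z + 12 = (z - 4)*(z^2 + 2*z - 3) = (z - 4)*(z - 1)*(z + 3)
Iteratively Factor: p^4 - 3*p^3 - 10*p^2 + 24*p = (p - 2)*(p^3 - p^2 - 12*p) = (p - 2)*(p + 3)*(p^2 - 4*p) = p*(p - 2)*(p + 3)*(p - 4)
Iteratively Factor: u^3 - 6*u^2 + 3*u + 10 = (u + 1)*(u^2 - 7*u + 10) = (u - 2)*(u + 1)*(u - 5)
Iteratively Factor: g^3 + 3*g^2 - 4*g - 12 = (g + 2)*(g^2 + g - 6) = (g - 2)*(g + 2)*(g + 3)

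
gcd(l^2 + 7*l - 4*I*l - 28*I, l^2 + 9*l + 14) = l + 7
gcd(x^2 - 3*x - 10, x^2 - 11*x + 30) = x - 5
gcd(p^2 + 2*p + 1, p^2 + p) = p + 1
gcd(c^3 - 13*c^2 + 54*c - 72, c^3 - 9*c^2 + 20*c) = c - 4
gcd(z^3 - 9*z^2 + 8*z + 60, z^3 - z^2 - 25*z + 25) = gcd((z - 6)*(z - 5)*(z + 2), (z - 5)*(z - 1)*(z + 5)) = z - 5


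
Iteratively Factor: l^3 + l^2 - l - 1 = (l + 1)*(l^2 - 1) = (l - 1)*(l + 1)*(l + 1)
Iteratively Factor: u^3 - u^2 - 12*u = (u)*(u^2 - u - 12) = u*(u - 4)*(u + 3)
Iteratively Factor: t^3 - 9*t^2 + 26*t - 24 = (t - 2)*(t^2 - 7*t + 12) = (t - 4)*(t - 2)*(t - 3)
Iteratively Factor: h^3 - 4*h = (h)*(h^2 - 4) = h*(h - 2)*(h + 2)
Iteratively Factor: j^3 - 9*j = (j - 3)*(j^2 + 3*j) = j*(j - 3)*(j + 3)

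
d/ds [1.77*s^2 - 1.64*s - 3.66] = 3.54*s - 1.64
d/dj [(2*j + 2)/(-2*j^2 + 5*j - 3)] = 4*(j^2 + 2*j - 4)/(4*j^4 - 20*j^3 + 37*j^2 - 30*j + 9)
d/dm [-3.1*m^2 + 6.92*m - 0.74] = 6.92 - 6.2*m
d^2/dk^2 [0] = 0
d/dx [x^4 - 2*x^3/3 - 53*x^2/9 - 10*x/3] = 4*x^3 - 2*x^2 - 106*x/9 - 10/3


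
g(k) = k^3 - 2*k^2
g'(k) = 3*k^2 - 4*k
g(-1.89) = -13.90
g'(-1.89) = 18.28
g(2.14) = 0.64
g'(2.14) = 5.18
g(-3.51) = -67.88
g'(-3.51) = 51.00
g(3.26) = 13.39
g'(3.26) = 18.84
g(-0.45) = -0.50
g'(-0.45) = 2.41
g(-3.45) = -64.87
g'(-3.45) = 49.51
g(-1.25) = -5.08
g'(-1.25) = 9.69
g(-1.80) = -12.31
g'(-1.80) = 16.92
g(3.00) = 9.00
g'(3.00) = 15.00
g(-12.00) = -2016.00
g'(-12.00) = 480.00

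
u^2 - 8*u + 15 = (u - 5)*(u - 3)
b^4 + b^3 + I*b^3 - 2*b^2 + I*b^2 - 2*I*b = b*(b - 1)*(b + 2)*(b + I)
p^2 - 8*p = p*(p - 8)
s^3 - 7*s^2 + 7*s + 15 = (s - 5)*(s - 3)*(s + 1)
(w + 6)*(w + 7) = w^2 + 13*w + 42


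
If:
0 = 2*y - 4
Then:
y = 2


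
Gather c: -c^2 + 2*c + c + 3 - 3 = -c^2 + 3*c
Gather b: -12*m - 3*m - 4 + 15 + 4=15 - 15*m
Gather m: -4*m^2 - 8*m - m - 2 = -4*m^2 - 9*m - 2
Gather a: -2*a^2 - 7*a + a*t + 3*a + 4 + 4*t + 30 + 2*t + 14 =-2*a^2 + a*(t - 4) + 6*t + 48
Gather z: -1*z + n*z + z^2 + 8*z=z^2 + z*(n + 7)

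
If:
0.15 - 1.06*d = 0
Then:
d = 0.14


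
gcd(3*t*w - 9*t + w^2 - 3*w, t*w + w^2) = 1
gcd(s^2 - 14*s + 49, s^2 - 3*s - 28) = s - 7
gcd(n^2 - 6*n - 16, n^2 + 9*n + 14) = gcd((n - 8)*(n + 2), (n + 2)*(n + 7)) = n + 2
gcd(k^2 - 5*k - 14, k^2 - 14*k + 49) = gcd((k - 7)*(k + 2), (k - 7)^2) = k - 7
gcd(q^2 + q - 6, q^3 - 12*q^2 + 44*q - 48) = q - 2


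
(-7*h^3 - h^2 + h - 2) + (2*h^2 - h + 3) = -7*h^3 + h^2 + 1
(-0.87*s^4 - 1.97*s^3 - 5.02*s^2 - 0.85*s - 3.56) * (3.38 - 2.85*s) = 2.4795*s^5 + 2.6739*s^4 + 7.6484*s^3 - 14.5451*s^2 + 7.273*s - 12.0328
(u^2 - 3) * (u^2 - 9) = u^4 - 12*u^2 + 27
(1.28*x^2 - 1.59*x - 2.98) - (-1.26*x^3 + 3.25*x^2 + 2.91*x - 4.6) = 1.26*x^3 - 1.97*x^2 - 4.5*x + 1.62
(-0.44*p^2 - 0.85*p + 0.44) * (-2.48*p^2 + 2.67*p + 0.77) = 1.0912*p^4 + 0.9332*p^3 - 3.6995*p^2 + 0.5203*p + 0.3388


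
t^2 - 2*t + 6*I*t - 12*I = (t - 2)*(t + 6*I)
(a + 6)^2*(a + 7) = a^3 + 19*a^2 + 120*a + 252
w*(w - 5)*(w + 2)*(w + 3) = w^4 - 19*w^2 - 30*w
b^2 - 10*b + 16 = (b - 8)*(b - 2)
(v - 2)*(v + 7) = v^2 + 5*v - 14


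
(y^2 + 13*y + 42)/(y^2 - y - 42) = (y + 7)/(y - 7)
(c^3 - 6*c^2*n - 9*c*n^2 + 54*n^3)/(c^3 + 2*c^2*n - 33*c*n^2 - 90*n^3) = (c - 3*n)/(c + 5*n)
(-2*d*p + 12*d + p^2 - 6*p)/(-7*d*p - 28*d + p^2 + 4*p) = (2*d*p - 12*d - p^2 + 6*p)/(7*d*p + 28*d - p^2 - 4*p)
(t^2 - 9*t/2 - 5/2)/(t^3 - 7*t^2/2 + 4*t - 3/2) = (2*t^2 - 9*t - 5)/(2*t^3 - 7*t^2 + 8*t - 3)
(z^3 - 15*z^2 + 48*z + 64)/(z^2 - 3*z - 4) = (z^2 - 16*z + 64)/(z - 4)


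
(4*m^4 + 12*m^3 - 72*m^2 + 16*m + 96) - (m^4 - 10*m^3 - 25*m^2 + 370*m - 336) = 3*m^4 + 22*m^3 - 47*m^2 - 354*m + 432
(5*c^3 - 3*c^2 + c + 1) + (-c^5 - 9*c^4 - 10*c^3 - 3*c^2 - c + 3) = -c^5 - 9*c^4 - 5*c^3 - 6*c^2 + 4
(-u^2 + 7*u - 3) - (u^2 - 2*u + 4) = -2*u^2 + 9*u - 7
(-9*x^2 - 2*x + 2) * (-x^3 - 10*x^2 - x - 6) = 9*x^5 + 92*x^4 + 27*x^3 + 36*x^2 + 10*x - 12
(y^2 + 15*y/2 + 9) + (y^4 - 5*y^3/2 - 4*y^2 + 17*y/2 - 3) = y^4 - 5*y^3/2 - 3*y^2 + 16*y + 6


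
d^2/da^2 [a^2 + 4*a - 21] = 2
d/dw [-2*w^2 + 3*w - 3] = 3 - 4*w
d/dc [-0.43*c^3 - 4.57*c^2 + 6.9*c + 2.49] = -1.29*c^2 - 9.14*c + 6.9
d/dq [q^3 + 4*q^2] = q*(3*q + 8)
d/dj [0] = 0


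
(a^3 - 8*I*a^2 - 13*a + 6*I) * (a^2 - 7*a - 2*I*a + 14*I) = a^5 - 7*a^4 - 10*I*a^4 - 29*a^3 + 70*I*a^3 + 203*a^2 + 32*I*a^2 + 12*a - 224*I*a - 84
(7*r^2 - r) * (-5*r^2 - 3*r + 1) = -35*r^4 - 16*r^3 + 10*r^2 - r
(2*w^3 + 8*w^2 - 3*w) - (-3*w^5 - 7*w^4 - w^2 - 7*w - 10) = 3*w^5 + 7*w^4 + 2*w^3 + 9*w^2 + 4*w + 10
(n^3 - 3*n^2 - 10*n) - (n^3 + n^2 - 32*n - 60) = -4*n^2 + 22*n + 60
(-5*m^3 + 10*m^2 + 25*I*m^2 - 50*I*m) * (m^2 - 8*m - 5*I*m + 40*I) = -5*m^5 + 50*m^4 + 50*I*m^4 + 45*m^3 - 500*I*m^3 - 1250*m^2 + 800*I*m^2 + 2000*m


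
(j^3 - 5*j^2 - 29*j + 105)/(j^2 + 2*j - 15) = j - 7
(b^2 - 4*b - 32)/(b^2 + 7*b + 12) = (b - 8)/(b + 3)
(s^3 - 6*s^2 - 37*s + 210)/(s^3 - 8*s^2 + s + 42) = (s^2 + s - 30)/(s^2 - s - 6)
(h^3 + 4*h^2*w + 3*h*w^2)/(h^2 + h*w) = h + 3*w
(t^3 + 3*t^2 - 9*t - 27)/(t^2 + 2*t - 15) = (t^2 + 6*t + 9)/(t + 5)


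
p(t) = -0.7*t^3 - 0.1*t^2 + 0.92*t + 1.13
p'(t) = -2.1*t^2 - 0.2*t + 0.92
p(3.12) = -18.23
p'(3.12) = -20.15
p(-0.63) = 0.69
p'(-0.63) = 0.21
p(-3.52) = 27.18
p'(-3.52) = -24.40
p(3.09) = -17.63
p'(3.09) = -19.75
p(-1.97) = 4.28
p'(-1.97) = -6.84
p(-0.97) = 0.78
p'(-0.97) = -0.86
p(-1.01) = 0.82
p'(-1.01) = -1.02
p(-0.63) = 0.69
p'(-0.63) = 0.21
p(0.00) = 1.13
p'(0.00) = 0.92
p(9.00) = -508.99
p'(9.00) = -170.98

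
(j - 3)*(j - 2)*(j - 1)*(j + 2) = j^4 - 4*j^3 - j^2 + 16*j - 12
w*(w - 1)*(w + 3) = w^3 + 2*w^2 - 3*w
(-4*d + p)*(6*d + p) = -24*d^2 + 2*d*p + p^2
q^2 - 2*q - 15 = (q - 5)*(q + 3)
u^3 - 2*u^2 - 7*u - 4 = (u - 4)*(u + 1)^2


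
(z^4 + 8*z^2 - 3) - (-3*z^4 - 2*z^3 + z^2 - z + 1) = 4*z^4 + 2*z^3 + 7*z^2 + z - 4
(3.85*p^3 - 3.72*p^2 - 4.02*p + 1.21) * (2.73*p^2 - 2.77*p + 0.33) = 10.5105*p^5 - 20.8201*p^4 + 0.600300000000002*p^3 + 13.2111*p^2 - 4.6783*p + 0.3993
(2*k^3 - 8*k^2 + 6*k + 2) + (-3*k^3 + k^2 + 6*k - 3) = -k^3 - 7*k^2 + 12*k - 1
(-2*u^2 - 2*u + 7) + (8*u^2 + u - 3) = 6*u^2 - u + 4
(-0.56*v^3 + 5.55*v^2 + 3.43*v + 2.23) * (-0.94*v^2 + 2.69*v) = 0.5264*v^5 - 6.7234*v^4 + 11.7053*v^3 + 7.1305*v^2 + 5.9987*v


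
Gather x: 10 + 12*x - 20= 12*x - 10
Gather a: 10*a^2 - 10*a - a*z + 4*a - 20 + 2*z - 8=10*a^2 + a*(-z - 6) + 2*z - 28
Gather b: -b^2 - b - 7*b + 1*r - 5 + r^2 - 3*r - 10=-b^2 - 8*b + r^2 - 2*r - 15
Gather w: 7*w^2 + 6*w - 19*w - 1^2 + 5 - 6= 7*w^2 - 13*w - 2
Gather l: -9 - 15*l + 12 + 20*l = 5*l + 3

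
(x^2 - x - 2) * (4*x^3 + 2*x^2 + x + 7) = 4*x^5 - 2*x^4 - 9*x^3 + 2*x^2 - 9*x - 14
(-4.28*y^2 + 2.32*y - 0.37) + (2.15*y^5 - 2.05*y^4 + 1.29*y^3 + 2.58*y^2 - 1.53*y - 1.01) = 2.15*y^5 - 2.05*y^4 + 1.29*y^3 - 1.7*y^2 + 0.79*y - 1.38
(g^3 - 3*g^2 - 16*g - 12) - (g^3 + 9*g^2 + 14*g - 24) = -12*g^2 - 30*g + 12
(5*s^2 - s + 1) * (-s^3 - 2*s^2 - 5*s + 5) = -5*s^5 - 9*s^4 - 24*s^3 + 28*s^2 - 10*s + 5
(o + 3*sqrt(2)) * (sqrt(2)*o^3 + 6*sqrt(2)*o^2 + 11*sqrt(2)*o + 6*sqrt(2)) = sqrt(2)*o^4 + 6*o^3 + 6*sqrt(2)*o^3 + 11*sqrt(2)*o^2 + 36*o^2 + 6*sqrt(2)*o + 66*o + 36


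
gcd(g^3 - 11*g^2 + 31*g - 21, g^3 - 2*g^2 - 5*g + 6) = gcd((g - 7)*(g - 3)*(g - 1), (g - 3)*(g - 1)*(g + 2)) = g^2 - 4*g + 3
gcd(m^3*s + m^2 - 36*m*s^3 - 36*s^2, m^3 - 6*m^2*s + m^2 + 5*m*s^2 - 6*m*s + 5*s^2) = 1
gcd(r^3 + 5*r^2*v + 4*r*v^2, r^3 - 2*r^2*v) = r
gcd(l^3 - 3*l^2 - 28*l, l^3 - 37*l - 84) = l^2 - 3*l - 28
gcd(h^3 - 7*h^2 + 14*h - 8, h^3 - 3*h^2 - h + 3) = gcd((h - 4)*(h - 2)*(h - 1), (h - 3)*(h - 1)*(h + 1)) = h - 1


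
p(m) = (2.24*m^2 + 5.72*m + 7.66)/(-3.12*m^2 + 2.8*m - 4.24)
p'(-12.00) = 0.01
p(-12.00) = -0.54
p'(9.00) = 0.04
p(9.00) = -1.04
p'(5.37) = 0.13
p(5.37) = -1.30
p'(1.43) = 1.02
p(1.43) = -3.09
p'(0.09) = -2.66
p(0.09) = -2.04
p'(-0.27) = -1.90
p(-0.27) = -1.20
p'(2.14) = 0.80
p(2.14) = -2.41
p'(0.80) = -0.45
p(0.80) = -3.42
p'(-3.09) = 0.05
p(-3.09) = -0.27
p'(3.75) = 0.28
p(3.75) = -1.61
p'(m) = (4.48*m + 5.72)/(-3.12*m^2 + 2.8*m - 4.24) + (6.24*m - 2.8)*(2.24*m^2 + 5.72*m + 7.66)/(-3.12*m^2 + 2.8*m - 4.24)^2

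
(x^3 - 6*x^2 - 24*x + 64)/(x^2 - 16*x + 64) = (x^2 + 2*x - 8)/(x - 8)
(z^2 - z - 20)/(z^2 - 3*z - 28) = (z - 5)/(z - 7)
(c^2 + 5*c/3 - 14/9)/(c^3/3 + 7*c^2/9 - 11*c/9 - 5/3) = (9*c^2 + 15*c - 14)/(3*c^3 + 7*c^2 - 11*c - 15)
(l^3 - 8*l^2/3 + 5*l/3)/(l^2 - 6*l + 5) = l*(3*l - 5)/(3*(l - 5))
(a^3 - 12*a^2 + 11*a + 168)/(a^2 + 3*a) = a - 15 + 56/a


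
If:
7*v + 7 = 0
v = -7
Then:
No Solution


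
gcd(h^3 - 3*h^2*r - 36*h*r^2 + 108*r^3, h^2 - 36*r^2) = -h^2 + 36*r^2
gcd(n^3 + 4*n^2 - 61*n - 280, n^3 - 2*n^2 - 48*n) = n - 8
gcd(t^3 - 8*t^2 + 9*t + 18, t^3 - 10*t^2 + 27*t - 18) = t^2 - 9*t + 18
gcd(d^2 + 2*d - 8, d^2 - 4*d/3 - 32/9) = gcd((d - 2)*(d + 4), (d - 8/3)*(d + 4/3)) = 1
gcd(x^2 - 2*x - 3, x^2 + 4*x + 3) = x + 1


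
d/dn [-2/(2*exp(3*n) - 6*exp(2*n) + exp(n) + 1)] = (12*exp(2*n) - 24*exp(n) + 2)*exp(n)/(2*exp(3*n) - 6*exp(2*n) + exp(n) + 1)^2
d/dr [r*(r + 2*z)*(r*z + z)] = z*(3*r^2 + 4*r*z + 2*r + 2*z)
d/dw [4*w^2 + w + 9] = 8*w + 1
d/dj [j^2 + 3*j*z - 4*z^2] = 2*j + 3*z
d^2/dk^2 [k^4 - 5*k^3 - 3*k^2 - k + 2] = 12*k^2 - 30*k - 6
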